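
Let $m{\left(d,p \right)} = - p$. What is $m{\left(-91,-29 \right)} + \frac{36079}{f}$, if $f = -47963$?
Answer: $\frac{1354848}{47963} \approx 28.248$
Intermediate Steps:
$m{\left(-91,-29 \right)} + \frac{36079}{f} = \left(-1\right) \left(-29\right) + \frac{36079}{-47963} = 29 + 36079 \left(- \frac{1}{47963}\right) = 29 - \frac{36079}{47963} = \frac{1354848}{47963}$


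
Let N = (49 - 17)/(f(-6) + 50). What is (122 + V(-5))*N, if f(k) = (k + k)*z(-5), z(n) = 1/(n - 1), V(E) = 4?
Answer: 1008/13 ≈ 77.538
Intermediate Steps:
z(n) = 1/(-1 + n)
f(k) = -k/3 (f(k) = (k + k)/(-1 - 5) = (2*k)/(-6) = (2*k)*(-1/6) = -k/3)
N = 8/13 (N = (49 - 17)/(-1/3*(-6) + 50) = 32/(2 + 50) = 32/52 = 32*(1/52) = 8/13 ≈ 0.61539)
(122 + V(-5))*N = (122 + 4)*(8/13) = 126*(8/13) = 1008/13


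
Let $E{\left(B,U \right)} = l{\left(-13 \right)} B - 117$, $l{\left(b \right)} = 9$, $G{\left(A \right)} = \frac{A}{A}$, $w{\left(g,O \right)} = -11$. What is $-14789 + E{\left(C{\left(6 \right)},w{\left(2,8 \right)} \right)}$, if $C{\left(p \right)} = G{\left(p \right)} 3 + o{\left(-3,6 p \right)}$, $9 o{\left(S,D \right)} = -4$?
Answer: $-14883$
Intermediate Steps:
$o{\left(S,D \right)} = - \frac{4}{9}$ ($o{\left(S,D \right)} = \frac{1}{9} \left(-4\right) = - \frac{4}{9}$)
$G{\left(A \right)} = 1$
$C{\left(p \right)} = \frac{23}{9}$ ($C{\left(p \right)} = 1 \cdot 3 - \frac{4}{9} = 3 - \frac{4}{9} = \frac{23}{9}$)
$E{\left(B,U \right)} = -117 + 9 B$ ($E{\left(B,U \right)} = 9 B - 117 = -117 + 9 B$)
$-14789 + E{\left(C{\left(6 \right)},w{\left(2,8 \right)} \right)} = -14789 + \left(-117 + 9 \cdot \frac{23}{9}\right) = -14789 + \left(-117 + 23\right) = -14789 - 94 = -14883$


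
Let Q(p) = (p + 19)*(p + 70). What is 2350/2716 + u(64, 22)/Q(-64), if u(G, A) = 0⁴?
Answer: 1175/1358 ≈ 0.86524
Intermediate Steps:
Q(p) = (19 + p)*(70 + p)
u(G, A) = 0
2350/2716 + u(64, 22)/Q(-64) = 2350/2716 + 0/(1330 + (-64)² + 89*(-64)) = 2350*(1/2716) + 0/(1330 + 4096 - 5696) = 1175/1358 + 0/(-270) = 1175/1358 + 0*(-1/270) = 1175/1358 + 0 = 1175/1358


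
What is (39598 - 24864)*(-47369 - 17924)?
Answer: -962027062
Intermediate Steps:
(39598 - 24864)*(-47369 - 17924) = 14734*(-65293) = -962027062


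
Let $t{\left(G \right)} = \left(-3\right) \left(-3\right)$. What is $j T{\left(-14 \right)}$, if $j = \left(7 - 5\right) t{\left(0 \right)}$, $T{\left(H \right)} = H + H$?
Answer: $-504$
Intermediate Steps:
$t{\left(G \right)} = 9$
$T{\left(H \right)} = 2 H$
$j = 18$ ($j = \left(7 - 5\right) 9 = 2 \cdot 9 = 18$)
$j T{\left(-14 \right)} = 18 \cdot 2 \left(-14\right) = 18 \left(-28\right) = -504$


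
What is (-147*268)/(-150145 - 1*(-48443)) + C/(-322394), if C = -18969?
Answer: 7315109631/16394057294 ≈ 0.44621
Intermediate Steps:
(-147*268)/(-150145 - 1*(-48443)) + C/(-322394) = (-147*268)/(-150145 - 1*(-48443)) - 18969/(-322394) = -39396/(-150145 + 48443) - 18969*(-1/322394) = -39396/(-101702) + 18969/322394 = -39396*(-1/101702) + 18969/322394 = 19698/50851 + 18969/322394 = 7315109631/16394057294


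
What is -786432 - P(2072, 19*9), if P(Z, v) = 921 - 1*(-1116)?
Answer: -788469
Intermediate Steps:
P(Z, v) = 2037 (P(Z, v) = 921 + 1116 = 2037)
-786432 - P(2072, 19*9) = -786432 - 1*2037 = -786432 - 2037 = -788469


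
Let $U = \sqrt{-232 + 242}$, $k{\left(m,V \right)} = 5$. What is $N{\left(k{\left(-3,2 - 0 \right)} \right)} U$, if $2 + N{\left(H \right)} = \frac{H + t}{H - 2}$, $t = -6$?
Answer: $- \frac{7 \sqrt{10}}{3} \approx -7.3786$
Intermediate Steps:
$N{\left(H \right)} = -2 + \frac{-6 + H}{-2 + H}$ ($N{\left(H \right)} = -2 + \frac{H - 6}{H - 2} = -2 + \frac{-6 + H}{-2 + H}$)
$U = \sqrt{10} \approx 3.1623$
$N{\left(k{\left(-3,2 - 0 \right)} \right)} U = \frac{-2 - 5}{-2 + 5} \sqrt{10} = \frac{-2 - 5}{3} \sqrt{10} = \frac{1}{3} \left(-7\right) \sqrt{10} = - \frac{7 \sqrt{10}}{3}$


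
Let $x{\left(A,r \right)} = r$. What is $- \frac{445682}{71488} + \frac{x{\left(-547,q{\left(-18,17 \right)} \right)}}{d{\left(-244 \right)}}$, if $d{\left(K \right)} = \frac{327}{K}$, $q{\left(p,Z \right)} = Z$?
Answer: $- \frac{221135119}{11688288} \approx -18.919$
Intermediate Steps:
$- \frac{445682}{71488} + \frac{x{\left(-547,q{\left(-18,17 \right)} \right)}}{d{\left(-244 \right)}} = - \frac{445682}{71488} + \frac{17}{327 \frac{1}{-244}} = \left(-445682\right) \frac{1}{71488} + \frac{17}{327 \left(- \frac{1}{244}\right)} = - \frac{222841}{35744} + \frac{17}{- \frac{327}{244}} = - \frac{222841}{35744} + 17 \left(- \frac{244}{327}\right) = - \frac{222841}{35744} - \frac{4148}{327} = - \frac{221135119}{11688288}$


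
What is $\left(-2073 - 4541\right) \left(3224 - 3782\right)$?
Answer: $3690612$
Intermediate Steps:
$\left(-2073 - 4541\right) \left(3224 - 3782\right) = \left(-6614\right) \left(-558\right) = 3690612$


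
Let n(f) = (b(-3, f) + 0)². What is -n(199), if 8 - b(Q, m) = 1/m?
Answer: -2531281/39601 ≈ -63.920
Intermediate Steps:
b(Q, m) = 8 - 1/m
n(f) = (8 - 1/f)² (n(f) = ((8 - 1/f) + 0)² = (8 - 1/f)²)
-n(199) = -(-1 + 8*199)²/199² = -(-1 + 1592)²/39601 = -1591²/39601 = -2531281/39601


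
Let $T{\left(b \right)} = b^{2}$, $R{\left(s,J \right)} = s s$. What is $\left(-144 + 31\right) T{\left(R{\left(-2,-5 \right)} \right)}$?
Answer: $-1808$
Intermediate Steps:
$R{\left(s,J \right)} = s^{2}$
$\left(-144 + 31\right) T{\left(R{\left(-2,-5 \right)} \right)} = \left(-144 + 31\right) \left(\left(-2\right)^{2}\right)^{2} = - 113 \cdot 4^{2} = \left(-113\right) 16 = -1808$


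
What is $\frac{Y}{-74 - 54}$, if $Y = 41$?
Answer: $- \frac{41}{128} \approx -0.32031$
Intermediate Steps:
$\frac{Y}{-74 - 54} = \frac{1}{-74 - 54} \cdot 41 = \frac{1}{-128} \cdot 41 = \left(- \frac{1}{128}\right) 41 = - \frac{41}{128}$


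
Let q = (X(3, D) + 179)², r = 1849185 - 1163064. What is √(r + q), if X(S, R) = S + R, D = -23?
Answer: √711402 ≈ 843.45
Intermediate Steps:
r = 686121
X(S, R) = R + S
q = 25281 (q = ((-23 + 3) + 179)² = (-20 + 179)² = 159² = 25281)
√(r + q) = √(686121 + 25281) = √711402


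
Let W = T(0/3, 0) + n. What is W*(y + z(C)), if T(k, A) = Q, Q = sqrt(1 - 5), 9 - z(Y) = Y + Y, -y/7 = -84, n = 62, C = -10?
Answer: 38254 + 1234*I ≈ 38254.0 + 1234.0*I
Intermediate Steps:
y = 588 (y = -7*(-84) = 588)
z(Y) = 9 - 2*Y (z(Y) = 9 - (Y + Y) = 9 - 2*Y)
Q = 2*I (Q = sqrt(-4) = 2*I ≈ 2.0*I)
T(k, A) = 2*I
W = 62 + 2*I (W = 2*I + 62 = 62 + 2*I ≈ 62.0 + 2.0*I)
W*(y + z(C)) = (62 + 2*I)*(588 + (9 - 2*(-10))) = (62 + 2*I)*(588 + (9 + 20)) = (62 + 2*I)*(588 + 29) = (62 + 2*I)*617 = 38254 + 1234*I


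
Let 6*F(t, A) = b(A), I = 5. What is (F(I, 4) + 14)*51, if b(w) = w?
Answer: 748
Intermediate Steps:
F(t, A) = A/6
(F(I, 4) + 14)*51 = ((⅙)*4 + 14)*51 = (⅔ + 14)*51 = (44/3)*51 = 748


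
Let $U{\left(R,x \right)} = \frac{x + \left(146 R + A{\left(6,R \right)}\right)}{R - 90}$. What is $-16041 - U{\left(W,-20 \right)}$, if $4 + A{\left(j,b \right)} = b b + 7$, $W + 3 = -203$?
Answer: $- \frac{4735793}{296} \approx -15999.0$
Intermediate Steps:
$W = -206$ ($W = -3 - 203 = -206$)
$A{\left(j,b \right)} = 3 + b^{2}$ ($A{\left(j,b \right)} = -4 + \left(b b + 7\right) = -4 + \left(b^{2} + 7\right) = -4 + \left(7 + b^{2}\right) = 3 + b^{2}$)
$U{\left(R,x \right)} = \frac{3 + x + R^{2} + 146 R}{-90 + R}$ ($U{\left(R,x \right)} = \frac{x + \left(146 R + \left(3 + R^{2}\right)\right)}{R - 90} = \frac{x + \left(3 + R^{2} + 146 R\right)}{-90 + R} = \frac{3 + x + R^{2} + 146 R}{-90 + R}$)
$-16041 - U{\left(W,-20 \right)} = -16041 - \frac{3 - 20 + \left(-206\right)^{2} + 146 \left(-206\right)}{-90 - 206} = -16041 - \frac{3 - 20 + 42436 - 30076}{-296} = -16041 - \left(- \frac{1}{296}\right) 12343 = -16041 - - \frac{12343}{296} = -16041 + \frac{12343}{296} = - \frac{4735793}{296}$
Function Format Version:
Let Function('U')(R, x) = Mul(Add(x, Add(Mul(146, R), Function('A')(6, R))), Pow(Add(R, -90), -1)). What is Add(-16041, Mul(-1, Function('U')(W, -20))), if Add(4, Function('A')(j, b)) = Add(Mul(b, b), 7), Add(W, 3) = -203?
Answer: Rational(-4735793, 296) ≈ -15999.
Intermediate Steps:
W = -206 (W = Add(-3, -203) = -206)
Function('A')(j, b) = Add(3, Pow(b, 2)) (Function('A')(j, b) = Add(-4, Add(Mul(b, b), 7)) = Add(-4, Add(Pow(b, 2), 7)) = Add(-4, Add(7, Pow(b, 2))) = Add(3, Pow(b, 2)))
Function('U')(R, x) = Mul(Pow(Add(-90, R), -1), Add(3, x, Pow(R, 2), Mul(146, R))) (Function('U')(R, x) = Mul(Add(x, Add(Mul(146, R), Add(3, Pow(R, 2)))), Pow(Add(R, -90), -1)) = Mul(Add(x, Add(3, Pow(R, 2), Mul(146, R))), Pow(Add(-90, R), -1)) = Mul(Add(3, x, Pow(R, 2), Mul(146, R)), Pow(Add(-90, R), -1)) = Mul(Pow(Add(-90, R), -1), Add(3, x, Pow(R, 2), Mul(146, R))))
Add(-16041, Mul(-1, Function('U')(W, -20))) = Add(-16041, Mul(-1, Mul(Pow(Add(-90, -206), -1), Add(3, -20, Pow(-206, 2), Mul(146, -206))))) = Add(-16041, Mul(-1, Mul(Pow(-296, -1), Add(3, -20, 42436, -30076)))) = Add(-16041, Mul(-1, Mul(Rational(-1, 296), 12343))) = Add(-16041, Mul(-1, Rational(-12343, 296))) = Add(-16041, Rational(12343, 296)) = Rational(-4735793, 296)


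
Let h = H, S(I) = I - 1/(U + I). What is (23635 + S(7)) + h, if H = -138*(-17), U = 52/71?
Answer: 14267341/549 ≈ 25988.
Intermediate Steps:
U = 52/71 (U = 52*(1/71) = 52/71 ≈ 0.73239)
S(I) = I - 1/(52/71 + I)
H = 2346
h = 2346
(23635 + S(7)) + h = (23635 + (-71 + 52*7 + 71*7**2)/(52 + 71*7)) + 2346 = (23635 + (-71 + 364 + 71*49)/(52 + 497)) + 2346 = (23635 + (-71 + 364 + 3479)/549) + 2346 = (23635 + (1/549)*3772) + 2346 = (23635 + 3772/549) + 2346 = 12979387/549 + 2346 = 14267341/549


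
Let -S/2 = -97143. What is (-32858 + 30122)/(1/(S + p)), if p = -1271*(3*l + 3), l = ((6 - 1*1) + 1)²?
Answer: -145568880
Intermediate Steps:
S = 194286 (S = -2*(-97143) = 194286)
l = 36 (l = ((6 - 1) + 1)² = (5 + 1)² = 6² = 36)
p = -141081 (p = -1271*(3*36 + 3) = -1271*(108 + 3) = -1271*111 = -141081)
(-32858 + 30122)/(1/(S + p)) = (-32858 + 30122)/(1/(194286 - 141081)) = -2736/(1/53205) = -2736/1/53205 = -2736*53205 = -145568880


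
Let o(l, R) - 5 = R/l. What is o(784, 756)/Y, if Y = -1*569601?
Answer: -167/15948828 ≈ -1.0471e-5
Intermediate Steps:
o(l, R) = 5 + R/l
Y = -569601
o(784, 756)/Y = (5 + 756/784)/(-569601) = (5 + 756*(1/784))*(-1/569601) = (5 + 27/28)*(-1/569601) = (167/28)*(-1/569601) = -167/15948828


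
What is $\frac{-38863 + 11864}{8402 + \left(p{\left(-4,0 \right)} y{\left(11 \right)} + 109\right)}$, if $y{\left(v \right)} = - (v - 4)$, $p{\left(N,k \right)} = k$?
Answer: $- \frac{26999}{8511} \approx -3.1722$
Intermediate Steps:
$y{\left(v \right)} = 4 - v$ ($y{\left(v \right)} = - (v - 4) = - (-4 + v) = 4 - v$)
$\frac{-38863 + 11864}{8402 + \left(p{\left(-4,0 \right)} y{\left(11 \right)} + 109\right)} = \frac{-38863 + 11864}{8402 + \left(0 \left(4 - 11\right) + 109\right)} = - \frac{26999}{8402 + \left(0 \left(4 - 11\right) + 109\right)} = - \frac{26999}{8402 + \left(0 \left(-7\right) + 109\right)} = - \frac{26999}{8402 + \left(0 + 109\right)} = - \frac{26999}{8402 + 109} = - \frac{26999}{8511}$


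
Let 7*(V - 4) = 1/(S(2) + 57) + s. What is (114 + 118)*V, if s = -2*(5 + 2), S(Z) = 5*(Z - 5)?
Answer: 68324/147 ≈ 464.79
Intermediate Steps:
S(Z) = -25 + 5*Z (S(Z) = 5*(-5 + Z) = -25 + 5*Z)
s = -14 (s = -2*7 = -14)
V = 589/294 (V = 4 + (1/((-25 + 5*2) + 57) - 14)/7 = 4 + (1/((-25 + 10) + 57) - 14)/7 = 4 + (1/(-15 + 57) - 14)/7 = 4 + (1/42 - 14)/7 = 4 + (⅐)*(-587/42) = 4 - 587/294 = 589/294 ≈ 2.0034)
(114 + 118)*V = (114 + 118)*(589/294) = 232*(589/294) = 68324/147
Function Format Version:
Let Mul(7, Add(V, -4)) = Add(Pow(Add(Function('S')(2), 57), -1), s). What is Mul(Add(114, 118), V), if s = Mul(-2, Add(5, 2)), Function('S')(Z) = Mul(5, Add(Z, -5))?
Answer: Rational(68324, 147) ≈ 464.79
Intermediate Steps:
Function('S')(Z) = Add(-25, Mul(5, Z)) (Function('S')(Z) = Mul(5, Add(-5, Z)) = Add(-25, Mul(5, Z)))
s = -14 (s = Mul(-2, 7) = -14)
V = Rational(589, 294) (V = Add(4, Mul(Rational(1, 7), Add(Pow(Add(Add(-25, Mul(5, 2)), 57), -1), -14))) = Add(4, Mul(Rational(1, 7), Add(Pow(Add(Add(-25, 10), 57), -1), -14))) = Add(4, Mul(Rational(1, 7), Add(Pow(Add(-15, 57), -1), -14))) = Add(4, Mul(Rational(1, 7), Add(Pow(42, -1), -14))) = Add(4, Mul(Rational(1, 7), Add(Rational(1, 42), -14))) = Add(4, Mul(Rational(1, 7), Rational(-587, 42))) = Add(4, Rational(-587, 294)) = Rational(589, 294) ≈ 2.0034)
Mul(Add(114, 118), V) = Mul(Add(114, 118), Rational(589, 294)) = Mul(232, Rational(589, 294)) = Rational(68324, 147)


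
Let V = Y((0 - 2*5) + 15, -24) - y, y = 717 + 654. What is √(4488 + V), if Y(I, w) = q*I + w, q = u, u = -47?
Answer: √2858 ≈ 53.460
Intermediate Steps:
y = 1371
q = -47
Y(I, w) = w - 47*I (Y(I, w) = -47*I + w = w - 47*I)
V = -1630 (V = (-24 - 47*((0 - 2*5) + 15)) - 1*1371 = (-24 - 47*((0 - 10) + 15)) - 1371 = (-24 - 47*(-10 + 15)) - 1371 = (-24 - 47*5) - 1371 = (-24 - 235) - 1371 = -259 - 1371 = -1630)
√(4488 + V) = √(4488 - 1630) = √2858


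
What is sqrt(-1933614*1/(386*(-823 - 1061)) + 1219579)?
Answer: sqrt(4479038532340885)/60602 ≈ 1104.3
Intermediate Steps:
sqrt(-1933614*1/(386*(-823 - 1061)) + 1219579) = sqrt(-1933614/((-1884*386)) + 1219579) = sqrt(-1933614/(-727224) + 1219579) = sqrt(-1933614*(-1/727224) + 1219579) = sqrt(322269/121204 + 1219579) = sqrt(147818175385/121204) = sqrt(4479038532340885)/60602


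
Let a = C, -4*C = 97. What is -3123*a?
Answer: 302931/4 ≈ 75733.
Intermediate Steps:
C = -97/4 (C = -1/4*97 = -97/4 ≈ -24.250)
a = -97/4 ≈ -24.250
-3123*a = -3123*(-97/4) = 302931/4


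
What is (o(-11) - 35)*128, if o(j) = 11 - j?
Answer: -1664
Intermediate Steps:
(o(-11) - 35)*128 = ((11 - 1*(-11)) - 35)*128 = ((11 + 11) - 35)*128 = (22 - 35)*128 = -13*128 = -1664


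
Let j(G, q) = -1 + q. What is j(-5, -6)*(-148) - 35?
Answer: 1001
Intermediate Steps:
j(-5, -6)*(-148) - 35 = (-1 - 6)*(-148) - 35 = -7*(-148) - 35 = 1036 - 35 = 1001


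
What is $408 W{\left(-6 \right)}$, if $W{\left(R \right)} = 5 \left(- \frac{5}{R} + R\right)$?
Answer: $-10540$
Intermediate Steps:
$W{\left(R \right)} = - \frac{25}{R} + 5 R$ ($W{\left(R \right)} = 5 \left(R - \frac{5}{R}\right) = - \frac{25}{R} + 5 R$)
$408 W{\left(-6 \right)} = 408 \left(- \frac{25}{-6} + 5 \left(-6\right)\right) = 408 \left(\left(-25\right) \left(- \frac{1}{6}\right) - 30\right) = 408 \left(\frac{25}{6} - 30\right) = 408 \left(- \frac{155}{6}\right) = -10540$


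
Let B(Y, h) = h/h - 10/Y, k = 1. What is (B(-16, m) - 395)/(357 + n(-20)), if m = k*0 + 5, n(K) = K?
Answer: -3147/2696 ≈ -1.1673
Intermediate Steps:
m = 5 (m = 1*0 + 5 = 0 + 5 = 5)
B(Y, h) = 1 - 10/Y
(B(-16, m) - 395)/(357 + n(-20)) = ((-10 - 16)/(-16) - 395)/(357 - 20) = (-1/16*(-26) - 395)/337 = (13/8 - 395)*(1/337) = -3147/8*1/337 = -3147/2696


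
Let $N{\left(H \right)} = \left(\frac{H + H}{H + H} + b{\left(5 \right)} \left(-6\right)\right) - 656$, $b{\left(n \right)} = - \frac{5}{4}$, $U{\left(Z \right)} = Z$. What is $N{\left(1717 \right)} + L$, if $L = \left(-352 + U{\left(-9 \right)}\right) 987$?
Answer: $- \frac{713909}{2} \approx -3.5695 \cdot 10^{5}$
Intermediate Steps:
$b{\left(n \right)} = - \frac{5}{4}$ ($b{\left(n \right)} = \left(-5\right) \frac{1}{4} = - \frac{5}{4}$)
$L = -356307$ ($L = \left(-352 - 9\right) 987 = \left(-361\right) 987 = -356307$)
$N{\left(H \right)} = - \frac{1295}{2}$ ($N{\left(H \right)} = \left(\frac{H + H}{H + H} - - \frac{15}{2}\right) - 656 = \left(\frac{2 H}{2 H} + \frac{15}{2}\right) - 656 = \left(2 H \frac{1}{2 H} + \frac{15}{2}\right) - 656 = \left(1 + \frac{15}{2}\right) - 656 = \frac{17}{2} - 656 = - \frac{1295}{2}$)
$N{\left(1717 \right)} + L = - \frac{1295}{2} - 356307 = - \frac{713909}{2}$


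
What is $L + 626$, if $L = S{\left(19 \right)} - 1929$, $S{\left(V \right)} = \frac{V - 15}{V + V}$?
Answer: $- \frac{24755}{19} \approx -1302.9$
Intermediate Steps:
$S{\left(V \right)} = \frac{-15 + V}{2 V}$
$L = - \frac{36649}{19}$ ($L = \frac{-15 + 19}{2 \cdot 19} - 1929 = \frac{1}{2} \cdot \frac{1}{19} \cdot 4 - 1929 = \frac{2}{19} - 1929 = - \frac{36649}{19} \approx -1928.9$)
$L + 626 = - \frac{36649}{19} + 626 = - \frac{24755}{19}$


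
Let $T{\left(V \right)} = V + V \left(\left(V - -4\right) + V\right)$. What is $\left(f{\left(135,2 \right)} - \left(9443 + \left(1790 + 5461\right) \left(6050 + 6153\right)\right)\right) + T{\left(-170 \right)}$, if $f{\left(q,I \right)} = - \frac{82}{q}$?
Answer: $- \frac{11938920292}{135} \approx -8.8436 \cdot 10^{7}$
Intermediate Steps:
$T{\left(V \right)} = V + V \left(4 + 2 V\right)$ ($T{\left(V \right)} = V + V \left(\left(V + 4\right) + V\right) = V + V \left(\left(4 + V\right) + V\right) = V + V \left(4 + 2 V\right)$)
$\left(f{\left(135,2 \right)} - \left(9443 + \left(1790 + 5461\right) \left(6050 + 6153\right)\right)\right) + T{\left(-170 \right)} = \left(- \frac{82}{135} - \left(9443 + \left(1790 + 5461\right) \left(6050 + 6153\right)\right)\right) - 170 \left(5 + 2 \left(-170\right)\right) = \left(\left(-82\right) \frac{1}{135} - \left(9443 + 7251 \cdot 12203\right)\right) - 170 \left(5 - 340\right) = \left(- \frac{82}{135} - 88493396\right) - -56950 = \left(- \frac{82}{135} - 88493396\right) + 56950 = - \frac{11946608542}{135} + 56950 = - \frac{11938920292}{135}$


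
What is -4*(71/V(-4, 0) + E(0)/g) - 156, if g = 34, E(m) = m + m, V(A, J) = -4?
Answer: -85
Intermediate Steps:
E(m) = 2*m
-4*(71/V(-4, 0) + E(0)/g) - 156 = -4*(71/(-4) + (2*0)/34) - 156 = -4*(71*(-¼) + 0*(1/34)) - 156 = -4*(-71/4 + 0) - 156 = -4*(-71/4) - 156 = 71 - 156 = -85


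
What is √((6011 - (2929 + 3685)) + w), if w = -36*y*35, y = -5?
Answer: 3*√633 ≈ 75.479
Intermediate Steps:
w = 6300 (w = -36*(-5)*35 = 180*35 = 6300)
√((6011 - (2929 + 3685)) + w) = √((6011 - (2929 + 3685)) + 6300) = √((6011 - 1*6614) + 6300) = √((6011 - 6614) + 6300) = √(-603 + 6300) = √5697 = 3*√633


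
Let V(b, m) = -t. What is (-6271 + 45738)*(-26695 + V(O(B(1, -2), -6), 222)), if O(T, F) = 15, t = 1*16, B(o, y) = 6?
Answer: -1054203037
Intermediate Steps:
t = 16
V(b, m) = -16 (V(b, m) = -1*16 = -16)
(-6271 + 45738)*(-26695 + V(O(B(1, -2), -6), 222)) = (-6271 + 45738)*(-26695 - 16) = 39467*(-26711) = -1054203037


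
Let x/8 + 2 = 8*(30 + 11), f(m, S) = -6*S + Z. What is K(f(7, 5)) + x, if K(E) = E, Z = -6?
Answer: 2572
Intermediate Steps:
f(m, S) = -6 - 6*S (f(m, S) = -6*S - 6 = -6 - 6*S)
x = 2608 (x = -16 + 8*(8*(30 + 11)) = -16 + 8*(8*41) = -16 + 8*328 = -16 + 2624 = 2608)
K(f(7, 5)) + x = (-6 - 6*5) + 2608 = (-6 - 30) + 2608 = -36 + 2608 = 2572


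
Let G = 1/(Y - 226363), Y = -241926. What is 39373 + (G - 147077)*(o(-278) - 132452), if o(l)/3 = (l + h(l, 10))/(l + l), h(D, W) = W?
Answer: 1268026051697555041/65092171 ≈ 1.9480e+10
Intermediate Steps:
G = -1/468289 (G = 1/(-241926 - 226363) = 1/(-468289) = -1/468289 ≈ -2.1354e-6)
o(l) = 3*(10 + l)/(2*l) (o(l) = 3*((l + 10)/(l + l)) = 3*((10 + l)/((2*l))) = 3*((10 + l)*(1/(2*l))) = 3*((10 + l)/(2*l)) = 3*(10 + l)/(2*l))
39373 + (G - 147077)*(o(-278) - 132452) = 39373 + (-1/468289 - 147077)*((3/2 + 15/(-278)) - 132452) = 39373 - 68874541254*((3/2 + 15*(-1/278)) - 132452)/468289 = 39373 - 68874541254*((3/2 - 15/278) - 132452)/468289 = 39373 - 68874541254*(201/139 - 132452)/468289 = 39373 - 68874541254/468289*(-18410627/139) = 39373 + 1268023488823506258/65092171 = 1268026051697555041/65092171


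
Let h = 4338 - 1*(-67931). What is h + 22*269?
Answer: 78187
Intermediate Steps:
h = 72269 (h = 4338 + 67931 = 72269)
h + 22*269 = 72269 + 22*269 = 72269 + 5918 = 78187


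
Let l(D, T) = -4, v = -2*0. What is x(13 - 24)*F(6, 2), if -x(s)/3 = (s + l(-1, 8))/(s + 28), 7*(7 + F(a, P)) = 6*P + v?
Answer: -1665/119 ≈ -13.992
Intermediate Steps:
v = 0
F(a, P) = -7 + 6*P/7 (F(a, P) = -7 + (6*P + 0)/7 = -7 + (6*P)/7 = -7 + 6*P/7)
x(s) = -3*(-4 + s)/(28 + s) (x(s) = -3*(s - 4)/(s + 28) = -3*(-4 + s)/(28 + s))
x(13 - 24)*F(6, 2) = (3*(4 - (13 - 24))/(28 + (13 - 24)))*(-7 + (6/7)*2) = (3*(4 - 1*(-11))/(28 - 11))*(-7 + 12/7) = (3*(4 + 11)/17)*(-37/7) = (3*(1/17)*15)*(-37/7) = (45/17)*(-37/7) = -1665/119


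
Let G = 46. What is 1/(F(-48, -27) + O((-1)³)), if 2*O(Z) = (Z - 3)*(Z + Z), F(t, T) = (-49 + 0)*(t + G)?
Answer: 1/102 ≈ 0.0098039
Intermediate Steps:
F(t, T) = -2254 - 49*t (F(t, T) = (-49 + 0)*(t + 46) = -49*(46 + t) = -2254 - 49*t)
O(Z) = Z*(-3 + Z) (O(Z) = ((Z - 3)*(Z + Z))/2 = ((-3 + Z)*(2*Z))/2 = (2*Z*(-3 + Z))/2 = Z*(-3 + Z))
1/(F(-48, -27) + O((-1)³)) = 1/((-2254 - 49*(-48)) + (-1)³*(-3 + (-1)³)) = 1/((-2254 + 2352) - (-3 - 1)) = 1/(98 - 1*(-4)) = 1/(98 + 4) = 1/102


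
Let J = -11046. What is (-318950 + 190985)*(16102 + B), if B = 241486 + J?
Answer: -31548747030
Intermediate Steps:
B = 230440 (B = 241486 - 11046 = 230440)
(-318950 + 190985)*(16102 + B) = (-318950 + 190985)*(16102 + 230440) = -127965*246542 = -31548747030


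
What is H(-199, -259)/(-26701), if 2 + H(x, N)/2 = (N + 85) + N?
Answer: 870/26701 ≈ 0.032583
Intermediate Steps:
H(x, N) = 166 + 4*N (H(x, N) = -4 + 2*((N + 85) + N) = -4 + 2*((85 + N) + N) = -4 + 2*(85 + 2*N) = -4 + (170 + 4*N) = 166 + 4*N)
H(-199, -259)/(-26701) = (166 + 4*(-259))/(-26701) = (166 - 1036)*(-1/26701) = -870*(-1/26701) = 870/26701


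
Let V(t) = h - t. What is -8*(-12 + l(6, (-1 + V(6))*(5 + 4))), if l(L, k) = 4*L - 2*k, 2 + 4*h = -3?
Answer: -1284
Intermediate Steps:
h = -5/4 (h = -½ + (¼)*(-3) = -½ - ¾ = -5/4 ≈ -1.2500)
V(t) = -5/4 - t
l(L, k) = -2*k + 4*L
-8*(-12 + l(6, (-1 + V(6))*(5 + 4))) = -8*(-12 + (-2*(-1 + (-5/4 - 1*6))*(5 + 4) + 4*6)) = -8*(-12 + (-2*(-1 + (-5/4 - 6))*9 + 24)) = -8*(-12 + (-2*(-1 - 29/4)*9 + 24)) = -8*(-12 + (-(-33)*9/2 + 24)) = -8*(-12 + (-2*(-297/4) + 24)) = -8*(-12 + (297/2 + 24)) = -8*(-12 + 345/2) = -8*321/2 = -1284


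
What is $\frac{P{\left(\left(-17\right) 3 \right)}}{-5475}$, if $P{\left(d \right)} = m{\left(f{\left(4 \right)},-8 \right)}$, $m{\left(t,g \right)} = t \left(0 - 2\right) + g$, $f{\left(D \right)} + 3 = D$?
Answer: $\frac{2}{1095} \approx 0.0018265$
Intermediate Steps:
$f{\left(D \right)} = -3 + D$
$m{\left(t,g \right)} = g - 2 t$ ($m{\left(t,g \right)} = t \left(0 - 2\right) + g = t \left(-2\right) + g = - 2 t + g = g - 2 t$)
$P{\left(d \right)} = -10$ ($P{\left(d \right)} = -8 - 2 \left(-3 + 4\right) = -8 - 2 = -10$)
$\frac{P{\left(\left(-17\right) 3 \right)}}{-5475} = - \frac{10}{-5475} = \left(-10\right) \left(- \frac{1}{5475}\right) = \frac{2}{1095}$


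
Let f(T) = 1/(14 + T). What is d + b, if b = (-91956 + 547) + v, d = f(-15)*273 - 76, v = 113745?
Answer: 21987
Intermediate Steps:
d = -349 (d = 273/(14 - 15) - 76 = 273/(-1) - 76 = -1*273 - 76 = -273 - 76 = -349)
b = 22336 (b = (-91956 + 547) + 113745 = -91409 + 113745 = 22336)
d + b = -349 + 22336 = 21987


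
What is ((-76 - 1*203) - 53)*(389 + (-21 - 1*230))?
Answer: -45816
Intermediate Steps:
((-76 - 1*203) - 53)*(389 + (-21 - 1*230)) = ((-76 - 203) - 53)*(389 + (-21 - 230)) = (-279 - 53)*(389 - 251) = -332*138 = -45816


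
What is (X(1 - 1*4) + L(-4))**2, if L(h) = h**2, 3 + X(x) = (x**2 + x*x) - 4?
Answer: 729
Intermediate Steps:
X(x) = -7 + 2*x**2 (X(x) = -3 + ((x**2 + x*x) - 4) = -3 + ((x**2 + x**2) - 4) = -3 + (2*x**2 - 4) = -3 + (-4 + 2*x**2) = -7 + 2*x**2)
(X(1 - 1*4) + L(-4))**2 = ((-7 + 2*(1 - 1*4)**2) + (-4)**2)**2 = ((-7 + 2*(1 - 4)**2) + 16)**2 = ((-7 + 2*(-3)**2) + 16)**2 = ((-7 + 2*9) + 16)**2 = ((-7 + 18) + 16)**2 = (11 + 16)**2 = 27**2 = 729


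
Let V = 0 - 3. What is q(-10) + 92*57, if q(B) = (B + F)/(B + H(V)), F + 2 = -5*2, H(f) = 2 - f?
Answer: 26242/5 ≈ 5248.4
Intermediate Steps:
V = -3
F = -12 (F = -2 - 5*2 = -2 - 10 = -12)
q(B) = (-12 + B)/(5 + B) (q(B) = (B - 12)/(B + (2 - 1*(-3))) = (-12 + B)/(B + (2 + 3)) = (-12 + B)/(B + 5) = (-12 + B)/(5 + B))
q(-10) + 92*57 = (-12 - 10)/(5 - 10) + 92*57 = -22/(-5) + 5244 = -⅕*(-22) + 5244 = 22/5 + 5244 = 26242/5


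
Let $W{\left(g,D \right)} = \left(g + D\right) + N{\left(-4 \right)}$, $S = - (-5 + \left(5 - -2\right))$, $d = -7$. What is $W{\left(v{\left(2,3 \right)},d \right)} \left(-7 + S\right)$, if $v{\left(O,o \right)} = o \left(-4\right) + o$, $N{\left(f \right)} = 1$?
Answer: $135$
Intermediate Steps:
$v{\left(O,o \right)} = - 3 o$ ($v{\left(O,o \right)} = - 4 o + o = - 3 o$)
$S = -2$ ($S = - (-5 + \left(5 + 2\right)) = - (-5 + 7) = \left(-1\right) 2 = -2$)
$W{\left(g,D \right)} = 1 + D + g$ ($W{\left(g,D \right)} = \left(g + D\right) + 1 = \left(D + g\right) + 1 = 1 + D + g$)
$W{\left(v{\left(2,3 \right)},d \right)} \left(-7 + S\right) = \left(1 - 7 - 9\right) \left(-7 - 2\right) = \left(1 - 7 - 9\right) \left(-9\right) = \left(-15\right) \left(-9\right) = 135$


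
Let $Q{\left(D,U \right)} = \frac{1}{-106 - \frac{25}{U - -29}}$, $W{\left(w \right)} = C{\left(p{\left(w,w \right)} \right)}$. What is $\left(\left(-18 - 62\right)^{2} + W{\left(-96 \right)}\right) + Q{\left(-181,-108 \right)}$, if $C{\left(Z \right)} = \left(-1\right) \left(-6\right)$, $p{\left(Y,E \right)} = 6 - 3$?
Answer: $\frac{53483615}{8349} \approx 6406.0$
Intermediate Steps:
$p{\left(Y,E \right)} = 3$ ($p{\left(Y,E \right)} = 6 - 3 = 3$)
$C{\left(Z \right)} = 6$
$W{\left(w \right)} = 6$
$Q{\left(D,U \right)} = \frac{1}{-106 - \frac{25}{29 + U}}$ ($Q{\left(D,U \right)} = \frac{1}{-106 - \frac{25}{U + 29}} = \frac{1}{-106 - \frac{25}{29 + U}}$)
$\left(\left(-18 - 62\right)^{2} + W{\left(-96 \right)}\right) + Q{\left(-181,-108 \right)} = \left(\left(-18 - 62\right)^{2} + 6\right) + \frac{-29 - -108}{3099 + 106 \left(-108\right)} = \left(\left(-80\right)^{2} + 6\right) + \frac{-29 + 108}{3099 - 11448} = \left(6400 + 6\right) + \frac{1}{-8349} \cdot 79 = 6406 - \frac{79}{8349} = \frac{53483615}{8349}$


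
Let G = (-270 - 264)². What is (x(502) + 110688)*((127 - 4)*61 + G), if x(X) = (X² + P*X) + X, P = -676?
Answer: 6977575878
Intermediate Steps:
x(X) = X² - 675*X (x(X) = (X² - 676*X) + X = X² - 675*X)
G = 285156 (G = (-534)² = 285156)
(x(502) + 110688)*((127 - 4)*61 + G) = (502*(-675 + 502) + 110688)*((127 - 4)*61 + 285156) = (502*(-173) + 110688)*(123*61 + 285156) = (-86846 + 110688)*(7503 + 285156) = 23842*292659 = 6977575878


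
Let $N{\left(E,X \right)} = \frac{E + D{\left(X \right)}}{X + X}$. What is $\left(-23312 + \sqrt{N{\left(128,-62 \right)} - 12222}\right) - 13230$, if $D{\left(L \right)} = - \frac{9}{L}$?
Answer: $-36542 + \frac{7 i \sqrt{3835538}}{124} \approx -36542.0 + 110.56 i$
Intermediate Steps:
$N{\left(E,X \right)} = \frac{E - \frac{9}{X}}{2 X}$ ($N{\left(E,X \right)} = \frac{E - \frac{9}{X}}{X + X} = \frac{E - \frac{9}{X}}{2 X}$)
$\left(-23312 + \sqrt{N{\left(128,-62 \right)} - 12222}\right) - 13230 = \left(-23312 + \sqrt{\frac{-9 + 128 \left(-62\right)}{2 \cdot 3844} - 12222}\right) - 13230 = \left(-23312 + \sqrt{\frac{1}{2} \cdot \frac{1}{3844} \left(-9 - 7936\right) - 12222}\right) - 13230 = \left(-23312 + \sqrt{\frac{1}{2} \cdot \frac{1}{3844} \left(-7945\right) - 12222}\right) - 13230 = \left(-23312 + \sqrt{- \frac{7945}{7688} - 12222}\right) - 13230 = \left(-23312 + \sqrt{- \frac{93970681}{7688}}\right) - 13230 = \left(-23312 + \frac{7 i \sqrt{3835538}}{124}\right) - 13230 = -36542 + \frac{7 i \sqrt{3835538}}{124}$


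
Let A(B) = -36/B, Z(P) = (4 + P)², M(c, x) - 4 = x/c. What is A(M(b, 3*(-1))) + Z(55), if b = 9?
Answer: 38183/11 ≈ 3471.2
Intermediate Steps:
M(c, x) = 4 + x/c
A(M(b, 3*(-1))) + Z(55) = -36/(4 + (3*(-1))/9) + (4 + 55)² = -36/(4 - 3*⅑) + 59² = -36/(4 - ⅓) + 3481 = -36/11/3 + 3481 = -36*3/11 + 3481 = -108/11 + 3481 = 38183/11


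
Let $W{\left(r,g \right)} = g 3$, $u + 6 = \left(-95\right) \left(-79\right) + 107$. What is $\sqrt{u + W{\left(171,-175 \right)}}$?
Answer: $\sqrt{7081} \approx 84.149$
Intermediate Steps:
$u = 7606$ ($u = -6 + \left(\left(-95\right) \left(-79\right) + 107\right) = -6 + \left(7505 + 107\right) = -6 + 7612 = 7606$)
$W{\left(r,g \right)} = 3 g$
$\sqrt{u + W{\left(171,-175 \right)}} = \sqrt{7606 + 3 \left(-175\right)} = \sqrt{7606 - 525} = \sqrt{7081}$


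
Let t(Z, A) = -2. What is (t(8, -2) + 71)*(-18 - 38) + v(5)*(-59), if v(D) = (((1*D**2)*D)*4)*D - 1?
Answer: -151305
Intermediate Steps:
v(D) = -1 + 4*D**4 (v(D) = ((D**2*D)*4)*D - 1 = (D**3*4)*D - 1 = (4*D**3)*D - 1 = 4*D**4 - 1 = -1 + 4*D**4)
(t(8, -2) + 71)*(-18 - 38) + v(5)*(-59) = (-2 + 71)*(-18 - 38) + (-1 + 4*5**4)*(-59) = 69*(-56) + (-1 + 4*625)*(-59) = -3864 + (-1 + 2500)*(-59) = -3864 + 2499*(-59) = -3864 - 147441 = -151305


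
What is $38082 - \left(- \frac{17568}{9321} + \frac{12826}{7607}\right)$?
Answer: $\frac{900070824028}{23634949} \approx 38082.0$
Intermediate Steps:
$38082 - \left(- \frac{17568}{9321} + \frac{12826}{7607}\right) = 38082 - \left(\left(-17568\right) \frac{1}{9321} + 12826 \cdot \frac{1}{7607}\right) = 38082 - \left(- \frac{5856}{3107} + \frac{12826}{7607}\right) = 38082 - - \frac{4696210}{23634949} = 38082 + \frac{4696210}{23634949} = \frac{900070824028}{23634949}$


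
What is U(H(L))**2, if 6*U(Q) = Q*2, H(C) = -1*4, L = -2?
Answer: 16/9 ≈ 1.7778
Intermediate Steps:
H(C) = -4
U(Q) = Q/3 (U(Q) = (Q*2)/6 = (2*Q)/6 = Q/3)
U(H(L))**2 = ((1/3)*(-4))**2 = (-4/3)**2 = 16/9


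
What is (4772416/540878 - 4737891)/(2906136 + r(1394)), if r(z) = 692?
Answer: -1281308117941/786119657492 ≈ -1.6299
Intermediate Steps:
(4772416/540878 - 4737891)/(2906136 + r(1394)) = (4772416/540878 - 4737891)/(2906136 + 692) = (4772416*(1/540878) - 4737891)/2906828 = (2386208/270439 - 4737891)*(1/2906828) = -1281308117941/270439*1/2906828 = -1281308117941/786119657492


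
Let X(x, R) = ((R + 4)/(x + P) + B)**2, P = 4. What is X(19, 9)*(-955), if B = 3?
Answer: -6421420/529 ≈ -12139.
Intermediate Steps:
X(x, R) = (3 + (4 + R)/(4 + x))**2 (X(x, R) = ((R + 4)/(x + 4) + 3)**2 = ((4 + R)/(4 + x) + 3)**2 = (3 + (4 + R)/(4 + x))**2)
X(19, 9)*(-955) = ((16 + 9 + 3*19)**2/(4 + 19)**2)*(-955) = ((16 + 9 + 57)**2/23**2)*(-955) = ((1/529)*82**2)*(-955) = ((1/529)*6724)*(-955) = (6724/529)*(-955) = -6421420/529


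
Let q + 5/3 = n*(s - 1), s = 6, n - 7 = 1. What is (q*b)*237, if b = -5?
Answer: -45425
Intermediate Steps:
n = 8 (n = 7 + 1 = 8)
q = 115/3 (q = -5/3 + 8*(6 - 1) = -5/3 + 8*5 = -5/3 + 40 = 115/3 ≈ 38.333)
(q*b)*237 = ((115/3)*(-5))*237 = -575/3*237 = -45425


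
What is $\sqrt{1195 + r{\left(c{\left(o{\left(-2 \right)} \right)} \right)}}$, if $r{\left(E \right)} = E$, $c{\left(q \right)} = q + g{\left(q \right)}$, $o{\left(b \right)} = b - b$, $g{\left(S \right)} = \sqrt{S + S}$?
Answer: $\sqrt{1195} \approx 34.569$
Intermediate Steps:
$g{\left(S \right)} = \sqrt{2} \sqrt{S}$ ($g{\left(S \right)} = \sqrt{2 S} = \sqrt{2} \sqrt{S}$)
$o{\left(b \right)} = 0$
$c{\left(q \right)} = q + \sqrt{2} \sqrt{q}$
$\sqrt{1195 + r{\left(c{\left(o{\left(-2 \right)} \right)} \right)}} = \sqrt{1195 + \left(0 + \sqrt{2} \sqrt{0}\right)} = \sqrt{1195 + \left(0 + \sqrt{2} \cdot 0\right)} = \sqrt{1195 + \left(0 + 0\right)} = \sqrt{1195 + 0} = \sqrt{1195}$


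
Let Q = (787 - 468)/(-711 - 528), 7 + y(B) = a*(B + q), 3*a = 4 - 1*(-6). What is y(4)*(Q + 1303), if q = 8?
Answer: 17755078/413 ≈ 42991.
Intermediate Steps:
a = 10/3 (a = (4 - 1*(-6))/3 = (4 + 6)/3 = (1/3)*10 = 10/3 ≈ 3.3333)
y(B) = 59/3 + 10*B/3 (y(B) = -7 + 10*(B + 8)/3 = -7 + 10*(8 + B)/3 = -7 + (80/3 + 10*B/3) = 59/3 + 10*B/3)
Q = -319/1239 (Q = 319/(-1239) = 319*(-1/1239) = -319/1239 ≈ -0.25747)
y(4)*(Q + 1303) = (59/3 + (10/3)*4)*(-319/1239 + 1303) = (59/3 + 40/3)*(1614098/1239) = 33*(1614098/1239) = 17755078/413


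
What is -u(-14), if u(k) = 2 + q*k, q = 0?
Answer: -2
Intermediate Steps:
u(k) = 2 (u(k) = 2 + 0*k = 2 + 0 = 2)
-u(-14) = -1*2 = -2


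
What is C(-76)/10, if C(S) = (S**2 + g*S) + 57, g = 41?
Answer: 2717/10 ≈ 271.70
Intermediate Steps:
C(S) = 57 + S**2 + 41*S (C(S) = (S**2 + 41*S) + 57 = 57 + S**2 + 41*S)
C(-76)/10 = (57 + (-76)**2 + 41*(-76))/10 = (57 + 5776 - 3116)*(1/10) = 2717*(1/10) = 2717/10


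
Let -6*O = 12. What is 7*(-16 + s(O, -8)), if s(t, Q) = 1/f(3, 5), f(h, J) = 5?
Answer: -553/5 ≈ -110.60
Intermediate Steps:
O = -2 (O = -⅙*12 = -2)
s(t, Q) = ⅕ (s(t, Q) = 1/5 = ⅕)
7*(-16 + s(O, -8)) = 7*(-16 + ⅕) = 7*(-79/5) = -553/5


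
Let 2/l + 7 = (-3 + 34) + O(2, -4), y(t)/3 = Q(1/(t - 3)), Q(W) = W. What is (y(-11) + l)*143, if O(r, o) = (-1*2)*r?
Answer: -572/35 ≈ -16.343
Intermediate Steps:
y(t) = 3/(-3 + t) (y(t) = 3/(t - 3) = 3/(-3 + t))
O(r, o) = -2*r
l = ⅒ (l = 2/(-7 + ((-3 + 34) - 2*2)) = 2/(-7 + (31 - 4)) = 2/(-7 + 27) = 2/20 = 2*(1/20) = ⅒ ≈ 0.10000)
(y(-11) + l)*143 = (3/(-3 - 11) + ⅒)*143 = (3/(-14) + ⅒)*143 = (3*(-1/14) + ⅒)*143 = (-3/14 + ⅒)*143 = -4/35*143 = -572/35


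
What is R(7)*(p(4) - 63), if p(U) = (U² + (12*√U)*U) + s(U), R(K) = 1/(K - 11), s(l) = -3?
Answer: -23/2 ≈ -11.500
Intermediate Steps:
R(K) = 1/(-11 + K)
p(U) = -3 + U² + 12*U^(3/2) (p(U) = (U² + (12*√U)*U) - 3 = (U² + 12*U^(3/2)) - 3 = -3 + U² + 12*U^(3/2))
R(7)*(p(4) - 63) = ((-3 + 4² + 12*4^(3/2)) - 63)/(-11 + 7) = ((-3 + 16 + 12*8) - 63)/(-4) = -((-3 + 16 + 96) - 63)/4 = -(109 - 63)/4 = -¼*46 = -23/2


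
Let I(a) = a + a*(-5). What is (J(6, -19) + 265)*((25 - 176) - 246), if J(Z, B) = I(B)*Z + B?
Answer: -278694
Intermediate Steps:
I(a) = -4*a (I(a) = a - 5*a = -4*a)
J(Z, B) = B - 4*B*Z (J(Z, B) = (-4*B)*Z + B = -4*B*Z + B = B - 4*B*Z)
(J(6, -19) + 265)*((25 - 176) - 246) = (-19*(1 - 4*6) + 265)*((25 - 176) - 246) = (-19*(1 - 24) + 265)*(-151 - 246) = (-19*(-23) + 265)*(-397) = (437 + 265)*(-397) = 702*(-397) = -278694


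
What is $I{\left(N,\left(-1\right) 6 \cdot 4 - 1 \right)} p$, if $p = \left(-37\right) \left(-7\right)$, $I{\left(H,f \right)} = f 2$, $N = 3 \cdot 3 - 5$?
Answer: $-12950$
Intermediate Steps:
$N = 4$ ($N = 9 - 5 = 4$)
$I{\left(H,f \right)} = 2 f$
$p = 259$
$I{\left(N,\left(-1\right) 6 \cdot 4 - 1 \right)} p = 2 \left(\left(-1\right) 6 \cdot 4 - 1\right) 259 = 2 \left(\left(-6\right) 4 - 1\right) 259 = 2 \left(-24 - 1\right) 259 = 2 \left(-25\right) 259 = \left(-50\right) 259 = -12950$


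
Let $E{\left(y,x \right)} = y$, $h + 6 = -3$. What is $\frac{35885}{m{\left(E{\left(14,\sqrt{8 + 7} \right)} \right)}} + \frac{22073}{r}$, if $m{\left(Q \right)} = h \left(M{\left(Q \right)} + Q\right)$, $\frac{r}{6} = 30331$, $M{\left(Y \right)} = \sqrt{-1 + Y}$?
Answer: $- \frac{30463864103}{99910314} + \frac{35885 \sqrt{13}}{1647} \approx -226.35$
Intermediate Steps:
$h = -9$ ($h = -6 - 3 = -9$)
$r = 181986$ ($r = 6 \cdot 30331 = 181986$)
$m{\left(Q \right)} = - 9 Q - 9 \sqrt{-1 + Q}$ ($m{\left(Q \right)} = - 9 \left(\sqrt{-1 + Q} + Q\right) = - 9 \left(Q + \sqrt{-1 + Q}\right) = - 9 Q - 9 \sqrt{-1 + Q}$)
$\frac{35885}{m{\left(E{\left(14,\sqrt{8 + 7} \right)} \right)}} + \frac{22073}{r} = \frac{35885}{\left(-9\right) 14 - 9 \sqrt{-1 + 14}} + \frac{22073}{181986} = \frac{35885}{-126 - 9 \sqrt{13}} + 22073 \cdot \frac{1}{181986} = \frac{35885}{-126 - 9 \sqrt{13}} + \frac{22073}{181986} = \frac{22073}{181986} + \frac{35885}{-126 - 9 \sqrt{13}}$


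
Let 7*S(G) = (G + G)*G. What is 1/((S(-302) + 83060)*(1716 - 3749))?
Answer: -7/1552862324 ≈ -4.5078e-9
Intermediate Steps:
S(G) = 2*G**2/7 (S(G) = ((G + G)*G)/7 = ((2*G)*G)/7 = (2*G**2)/7 = 2*G**2/7)
1/((S(-302) + 83060)*(1716 - 3749)) = 1/(((2/7)*(-302)**2 + 83060)*(1716 - 3749)) = 1/(((2/7)*91204 + 83060)*(-2033)) = -1/2033/(182408/7 + 83060) = -1/2033/(763828/7) = (7/763828)*(-1/2033) = -7/1552862324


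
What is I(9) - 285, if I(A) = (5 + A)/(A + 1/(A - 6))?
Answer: -567/2 ≈ -283.50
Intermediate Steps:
I(A) = (5 + A)/(A + 1/(-6 + A))
I(9) - 285 = (-30 + 9² - 1*9)/(1 + 9² - 6*9) - 285 = (-30 + 81 - 9)/(1 + 81 - 54) - 285 = 42/28 - 285 = (1/28)*42 - 285 = 3/2 - 285 = -567/2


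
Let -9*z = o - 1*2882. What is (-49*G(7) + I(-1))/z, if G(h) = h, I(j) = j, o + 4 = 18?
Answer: -258/239 ≈ -1.0795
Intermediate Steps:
o = 14 (o = -4 + 18 = 14)
z = 956/3 (z = -(14 - 1*2882)/9 = -(14 - 2882)/9 = -⅑*(-2868) = 956/3 ≈ 318.67)
(-49*G(7) + I(-1))/z = (-49*7 - 1)/(956/3) = (-343 - 1)*(3/956) = -344*3/956 = -258/239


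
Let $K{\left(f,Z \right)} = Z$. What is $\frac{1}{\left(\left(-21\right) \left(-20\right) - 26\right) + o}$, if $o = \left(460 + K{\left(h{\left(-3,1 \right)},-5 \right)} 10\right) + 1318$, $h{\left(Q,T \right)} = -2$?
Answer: $\frac{1}{2122} \approx 0.00047125$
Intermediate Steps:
$o = 1728$ ($o = \left(460 - 50\right) + 1318 = 410 + 1318 = 1728$)
$\frac{1}{\left(\left(-21\right) \left(-20\right) - 26\right) + o} = \frac{1}{\left(\left(-21\right) \left(-20\right) - 26\right) + 1728} = \frac{1}{\left(420 - 26\right) + 1728} = \frac{1}{394 + 1728} = \frac{1}{2122}$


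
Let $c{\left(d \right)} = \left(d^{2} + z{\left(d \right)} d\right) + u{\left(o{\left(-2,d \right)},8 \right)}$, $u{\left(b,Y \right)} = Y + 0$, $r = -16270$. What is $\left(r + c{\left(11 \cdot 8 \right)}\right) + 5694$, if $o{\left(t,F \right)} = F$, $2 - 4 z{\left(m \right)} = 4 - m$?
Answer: $-932$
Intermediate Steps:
$z{\left(m \right)} = - \frac{1}{2} + \frac{m}{4}$ ($z{\left(m \right)} = \frac{1}{2} - \frac{4 - m}{4} = \frac{1}{2} + \left(-1 + \frac{m}{4}\right) = - \frac{1}{2} + \frac{m}{4}$)
$u{\left(b,Y \right)} = Y$
$c{\left(d \right)} = 8 + d^{2} + d \left(- \frac{1}{2} + \frac{d}{4}\right)$ ($c{\left(d \right)} = \left(d^{2} + \left(- \frac{1}{2} + \frac{d}{4}\right) d\right) + 8 = \left(d^{2} + d \left(- \frac{1}{2} + \frac{d}{4}\right)\right) + 8 = 8 + d^{2} + d \left(- \frac{1}{2} + \frac{d}{4}\right)$)
$\left(r + c{\left(11 \cdot 8 \right)}\right) + 5694 = \left(-16270 + \left(8 - \frac{11 \cdot 8}{2} + \frac{5 \left(11 \cdot 8\right)^{2}}{4}\right)\right) + 5694 = \left(-16270 + \left(8 - 44 + \frac{5 \cdot 88^{2}}{4}\right)\right) + 5694 = \left(-16270 + \left(8 - 44 + \frac{5}{4} \cdot 7744\right)\right) + 5694 = \left(-16270 + \left(8 - 44 + 9680\right)\right) + 5694 = \left(-16270 + 9644\right) + 5694 = -6626 + 5694 = -932$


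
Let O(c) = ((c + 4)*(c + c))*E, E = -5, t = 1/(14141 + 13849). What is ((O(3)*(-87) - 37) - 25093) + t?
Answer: -192011399/27990 ≈ -6860.0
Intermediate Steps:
t = 1/27990 ≈ 3.5727e-5
O(c) = -10*c*(4 + c) (O(c) = ((c + 4)*(c + c))*(-5) = ((4 + c)*(2*c))*(-5) = (2*c*(4 + c))*(-5) = -10*c*(4 + c))
((O(3)*(-87) - 37) - 25093) + t = ((-10*3*(4 + 3)*(-87) - 37) - 25093) + 1/27990 = ((-10*3*7*(-87) - 37) - 25093) + 1/27990 = ((-210*(-87) - 37) - 25093) + 1/27990 = ((18270 - 37) - 25093) + 1/27990 = (18233 - 25093) + 1/27990 = -6860 + 1/27990 = -192011399/27990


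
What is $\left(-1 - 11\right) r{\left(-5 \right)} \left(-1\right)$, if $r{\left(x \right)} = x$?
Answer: $-60$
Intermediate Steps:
$\left(-1 - 11\right) r{\left(-5 \right)} \left(-1\right) = \left(-1 - 11\right) \left(-5\right) \left(-1\right) = \left(-12\right) \left(-5\right) \left(-1\right) = 60 \left(-1\right) = -60$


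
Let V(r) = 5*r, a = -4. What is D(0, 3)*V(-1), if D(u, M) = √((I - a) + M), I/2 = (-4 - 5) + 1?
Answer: -15*I ≈ -15.0*I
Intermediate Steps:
I = -16 (I = 2*((-4 - 5) + 1) = 2*(-9 + 1) = 2*(-8) = -16)
D(u, M) = √(-12 + M) (D(u, M) = √((-16 - 1*(-4)) + M) = √((-16 + 4) + M) = √(-12 + M))
D(0, 3)*V(-1) = √(-12 + 3)*(5*(-1)) = √(-9)*(-5) = (3*I)*(-5) = -15*I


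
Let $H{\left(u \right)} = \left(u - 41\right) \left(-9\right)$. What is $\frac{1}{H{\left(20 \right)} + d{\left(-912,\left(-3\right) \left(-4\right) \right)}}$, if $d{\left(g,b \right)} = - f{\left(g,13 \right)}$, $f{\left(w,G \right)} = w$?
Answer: $\frac{1}{1101} \approx 0.00090826$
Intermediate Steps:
$d{\left(g,b \right)} = - g$
$H{\left(u \right)} = 369 - 9 u$ ($H{\left(u \right)} = \left(-41 + u\right) \left(-9\right) = 369 - 9 u$)
$\frac{1}{H{\left(20 \right)} + d{\left(-912,\left(-3\right) \left(-4\right) \right)}} = \frac{1}{\left(369 - 180\right) - -912} = \frac{1}{\left(369 - 180\right) + 912} = \frac{1}{189 + 912} = \frac{1}{1101}$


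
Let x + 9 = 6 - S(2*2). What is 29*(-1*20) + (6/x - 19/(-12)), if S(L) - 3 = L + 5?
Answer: -34729/60 ≈ -578.82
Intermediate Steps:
S(L) = 8 + L (S(L) = 3 + (L + 5) = 3 + (5 + L) = 8 + L)
x = -15 (x = -9 + (6 - (8 + 2*2)) = -9 + (6 - (8 + 4)) = -9 + (6 - 1*12) = -9 + (6 - 12) = -9 - 6 = -15)
29*(-1*20) + (6/x - 19/(-12)) = 29*(-1*20) + (6/(-15) - 19/(-12)) = 29*(-20) + (6*(-1/15) - 19*(-1/12)) = -580 + (-⅖ + 19/12) = -580 + 71/60 = -34729/60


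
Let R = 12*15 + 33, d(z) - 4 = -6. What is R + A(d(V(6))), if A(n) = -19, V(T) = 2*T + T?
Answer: 194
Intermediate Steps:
V(T) = 3*T
d(z) = -2 (d(z) = 4 - 6 = -2)
R = 213 (R = 180 + 33 = 213)
R + A(d(V(6))) = 213 - 19 = 194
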